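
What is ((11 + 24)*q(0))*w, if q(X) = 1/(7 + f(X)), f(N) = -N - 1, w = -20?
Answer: -350/3 ≈ -116.67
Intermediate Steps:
f(N) = -1 - N
q(X) = 1/(6 - X) (q(X) = 1/(7 + (-1 - X)) = 1/(6 - X))
((11 + 24)*q(0))*w = ((11 + 24)*(-1/(-6 + 0)))*(-20) = (35*(-1/(-6)))*(-20) = (35*(-1*(-1/6)))*(-20) = (35*(1/6))*(-20) = (35/6)*(-20) = -350/3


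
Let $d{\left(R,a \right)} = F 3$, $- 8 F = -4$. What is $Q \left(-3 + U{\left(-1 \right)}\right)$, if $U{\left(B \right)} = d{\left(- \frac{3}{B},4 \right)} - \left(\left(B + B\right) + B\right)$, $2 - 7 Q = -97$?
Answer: $\frac{297}{14} \approx 21.214$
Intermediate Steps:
$F = \frac{1}{2}$ ($F = \left(- \frac{1}{8}\right) \left(-4\right) = \frac{1}{2} \approx 0.5$)
$d{\left(R,a \right)} = \frac{3}{2}$ ($d{\left(R,a \right)} = \frac{1}{2} \cdot 3 = \frac{3}{2}$)
$Q = \frac{99}{7}$ ($Q = \frac{2}{7} - - \frac{97}{7} = \frac{2}{7} + \frac{97}{7} = \frac{99}{7} \approx 14.143$)
$U{\left(B \right)} = \frac{3}{2} - 3 B$ ($U{\left(B \right)} = \frac{3}{2} - \left(\left(B + B\right) + B\right) = \frac{3}{2} - \left(2 B + B\right) = \frac{3}{2} - 3 B$)
$Q \left(-3 + U{\left(-1 \right)}\right) = \frac{99 \left(-3 + \left(\frac{3}{2} - -3\right)\right)}{7} = \frac{99 \left(-3 + \left(\frac{3}{2} + 3\right)\right)}{7} = \frac{99 \left(-3 + \frac{9}{2}\right)}{7} = \frac{99}{7} \cdot \frac{3}{2} = \frac{297}{14}$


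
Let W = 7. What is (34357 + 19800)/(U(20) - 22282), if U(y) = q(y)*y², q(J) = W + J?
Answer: -54157/11482 ≈ -4.7167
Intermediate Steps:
q(J) = 7 + J
U(y) = y²*(7 + y) (U(y) = (7 + y)*y² = y²*(7 + y))
(34357 + 19800)/(U(20) - 22282) = (34357 + 19800)/(20²*(7 + 20) - 22282) = 54157/(400*27 - 22282) = 54157/(10800 - 22282) = 54157/(-11482) = 54157*(-1/11482) = -54157/11482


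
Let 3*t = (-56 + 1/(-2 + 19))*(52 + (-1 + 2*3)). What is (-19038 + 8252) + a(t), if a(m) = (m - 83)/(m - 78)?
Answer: -41834998/3879 ≈ -10785.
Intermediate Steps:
t = -18069/17 (t = ((-56 + 1/(-2 + 19))*(52 + (-1 + 2*3)))/3 = ((-56 + 1/17)*(52 + (-1 + 6)))/3 = ((-56 + 1/17)*(52 + 5))/3 = (-951/17*57)/3 = (⅓)*(-54207/17) = -18069/17 ≈ -1062.9)
a(m) = (-83 + m)/(-78 + m)
(-19038 + 8252) + a(t) = (-19038 + 8252) + (-83 - 18069/17)/(-78 - 18069/17) = -10786 - 19480/17/(-19395/17) = -10786 - 17/19395*(-19480/17) = -10786 + 3896/3879 = -41834998/3879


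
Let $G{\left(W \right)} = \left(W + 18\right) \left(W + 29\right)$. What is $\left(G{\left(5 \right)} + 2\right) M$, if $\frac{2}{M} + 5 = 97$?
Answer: $\frac{392}{23} \approx 17.043$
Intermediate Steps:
$M = \frac{1}{46}$ ($M = \frac{2}{-5 + 97} = \frac{2}{92} = 2 \cdot \frac{1}{92} = \frac{1}{46} \approx 0.021739$)
$G{\left(W \right)} = \left(18 + W\right) \left(29 + W\right)$
$\left(G{\left(5 \right)} + 2\right) M = \left(\left(522 + 5^{2} + 47 \cdot 5\right) + 2\right) \frac{1}{46} = \left(\left(522 + 25 + 235\right) + 2\right) \frac{1}{46} = \left(782 + 2\right) \frac{1}{46} = 784 \cdot \frac{1}{46} = \frac{392}{23}$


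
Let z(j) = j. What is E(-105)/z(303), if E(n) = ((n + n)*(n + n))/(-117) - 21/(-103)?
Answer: -504427/405717 ≈ -1.2433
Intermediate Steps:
E(n) = 21/103 - 4*n²/117 (E(n) = ((2*n)*(2*n))*(-1/117) - 21*(-1/103) = (4*n²)*(-1/117) + 21/103 = -4*n²/117 + 21/103 = 21/103 - 4*n²/117)
E(-105)/z(303) = (21/103 - 4/117*(-105)²)/303 = (21/103 - 4/117*11025)*(1/303) = (21/103 - 4900/13)*(1/303) = -504427/1339*1/303 = -504427/405717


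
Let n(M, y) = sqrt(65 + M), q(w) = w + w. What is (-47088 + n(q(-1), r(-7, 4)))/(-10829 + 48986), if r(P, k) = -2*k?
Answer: -15696/12719 + sqrt(7)/12719 ≈ -1.2339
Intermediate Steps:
q(w) = 2*w
(-47088 + n(q(-1), r(-7, 4)))/(-10829 + 48986) = (-47088 + sqrt(65 + 2*(-1)))/(-10829 + 48986) = (-47088 + sqrt(65 - 2))/38157 = (-47088 + sqrt(63))*(1/38157) = (-47088 + 3*sqrt(7))*(1/38157) = -15696/12719 + sqrt(7)/12719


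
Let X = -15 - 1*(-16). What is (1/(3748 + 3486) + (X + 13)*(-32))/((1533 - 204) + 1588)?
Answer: -3240831/21101578 ≈ -0.15358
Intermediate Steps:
X = 1 (X = -15 + 16 = 1)
(1/(3748 + 3486) + (X + 13)*(-32))/((1533 - 204) + 1588) = (1/(3748 + 3486) + (1 + 13)*(-32))/((1533 - 204) + 1588) = (1/7234 + 14*(-32))/(1329 + 1588) = (1/7234 - 448)/2917 = -3240831/7234*1/2917 = -3240831/21101578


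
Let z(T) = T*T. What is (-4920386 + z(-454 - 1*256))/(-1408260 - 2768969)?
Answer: 630898/596747 ≈ 1.0572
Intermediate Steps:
z(T) = T²
(-4920386 + z(-454 - 1*256))/(-1408260 - 2768969) = (-4920386 + (-454 - 1*256)²)/(-1408260 - 2768969) = (-4920386 + (-454 - 256)²)/(-4177229) = (-4920386 + (-710)²)*(-1/4177229) = (-4920386 + 504100)*(-1/4177229) = -4416286*(-1/4177229) = 630898/596747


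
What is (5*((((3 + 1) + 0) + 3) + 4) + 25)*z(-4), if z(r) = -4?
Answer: -320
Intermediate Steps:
(5*((((3 + 1) + 0) + 3) + 4) + 25)*z(-4) = (5*((((3 + 1) + 0) + 3) + 4) + 25)*(-4) = (5*(((4 + 0) + 3) + 4) + 25)*(-4) = (5*((4 + 3) + 4) + 25)*(-4) = (5*(7 + 4) + 25)*(-4) = (5*11 + 25)*(-4) = (55 + 25)*(-4) = 80*(-4) = -320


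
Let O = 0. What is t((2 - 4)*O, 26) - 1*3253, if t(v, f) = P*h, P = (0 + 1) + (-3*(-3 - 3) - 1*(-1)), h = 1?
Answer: -3233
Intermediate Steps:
P = 20 (P = 1 + (-3*(-6) + 1) = 1 + (18 + 1) = 1 + 19 = 20)
t(v, f) = 20 (t(v, f) = 20*1 = 20)
t((2 - 4)*O, 26) - 1*3253 = 20 - 1*3253 = 20 - 3253 = -3233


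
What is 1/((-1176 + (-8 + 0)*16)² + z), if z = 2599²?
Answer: 1/8455217 ≈ 1.1827e-7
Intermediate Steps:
z = 6754801
1/((-1176 + (-8 + 0)*16)² + z) = 1/((-1176 + (-8 + 0)*16)² + 6754801) = 1/((-1176 - 8*16)² + 6754801) = 1/((-1176 - 128)² + 6754801) = 1/((-1304)² + 6754801) = 1/(1700416 + 6754801) = 1/8455217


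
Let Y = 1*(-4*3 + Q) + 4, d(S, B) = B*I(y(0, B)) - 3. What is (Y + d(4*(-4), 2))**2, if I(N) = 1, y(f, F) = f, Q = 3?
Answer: 36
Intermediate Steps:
d(S, B) = -3 + B (d(S, B) = B*1 - 3 = B - 3 = -3 + B)
Y = -5 (Y = 1*(-4*3 + 3) + 4 = 1*(-12 + 3) + 4 = 1*(-9) + 4 = -9 + 4 = -5)
(Y + d(4*(-4), 2))**2 = (-5 + (-3 + 2))**2 = (-5 - 1)**2 = (-6)**2 = 36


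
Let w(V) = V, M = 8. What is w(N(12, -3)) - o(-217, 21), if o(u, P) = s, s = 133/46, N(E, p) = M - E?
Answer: -317/46 ≈ -6.8913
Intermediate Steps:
N(E, p) = 8 - E
s = 133/46 (s = 133*(1/46) = 133/46 ≈ 2.8913)
o(u, P) = 133/46
w(N(12, -3)) - o(-217, 21) = (8 - 1*12) - 1*133/46 = (8 - 12) - 133/46 = -4 - 133/46 = -317/46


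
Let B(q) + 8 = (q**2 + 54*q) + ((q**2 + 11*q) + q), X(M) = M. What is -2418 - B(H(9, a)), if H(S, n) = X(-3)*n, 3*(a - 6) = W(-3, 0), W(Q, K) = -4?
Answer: -1878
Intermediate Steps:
a = 14/3 (a = 6 + (1/3)*(-4) = 6 - 4/3 = 14/3 ≈ 4.6667)
H(S, n) = -3*n
B(q) = -8 + 2*q**2 + 66*q (B(q) = -8 + ((q**2 + 54*q) + ((q**2 + 11*q) + q)) = -8 + ((q**2 + 54*q) + (q**2 + 12*q)) = -8 + (2*q**2 + 66*q) = -8 + 2*q**2 + 66*q)
-2418 - B(H(9, a)) = -2418 - (-8 + 2*(-3*14/3)**2 + 66*(-3*14/3)) = -2418 - (-8 + 2*(-14)**2 + 66*(-14)) = -2418 - (-8 + 2*196 - 924) = -2418 - (-8 + 392 - 924) = -2418 - 1*(-540) = -2418 + 540 = -1878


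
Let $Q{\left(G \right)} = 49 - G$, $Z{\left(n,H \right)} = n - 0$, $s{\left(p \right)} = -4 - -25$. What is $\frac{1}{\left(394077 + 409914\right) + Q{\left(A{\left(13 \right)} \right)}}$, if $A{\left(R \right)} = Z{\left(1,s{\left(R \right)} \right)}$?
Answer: $\frac{1}{804039} \approx 1.2437 \cdot 10^{-6}$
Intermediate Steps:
$s{\left(p \right)} = 21$ ($s{\left(p \right)} = -4 + 25 = 21$)
$Z{\left(n,H \right)} = n$ ($Z{\left(n,H \right)} = n + 0 = n$)
$A{\left(R \right)} = 1$
$\frac{1}{\left(394077 + 409914\right) + Q{\left(A{\left(13 \right)} \right)}} = \frac{1}{\left(394077 + 409914\right) + \left(49 - 1\right)} = \frac{1}{803991 + \left(49 - 1\right)} = \frac{1}{803991 + 48} = \frac{1}{804039}$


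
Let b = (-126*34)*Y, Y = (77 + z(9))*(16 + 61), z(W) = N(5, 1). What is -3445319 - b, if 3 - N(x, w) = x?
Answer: 21294781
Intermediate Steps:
N(x, w) = 3 - x
z(W) = -2 (z(W) = 3 - 1*5 = 3 - 5 = -2)
Y = 5775 (Y = (77 - 2)*(16 + 61) = 75*77 = 5775)
b = -24740100 (b = -126*34*5775 = -4284*5775 = -24740100)
-3445319 - b = -3445319 - 1*(-24740100) = -3445319 + 24740100 = 21294781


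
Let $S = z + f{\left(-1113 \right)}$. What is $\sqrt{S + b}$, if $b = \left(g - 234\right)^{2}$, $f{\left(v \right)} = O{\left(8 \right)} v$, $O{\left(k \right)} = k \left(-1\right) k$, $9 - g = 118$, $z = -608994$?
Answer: $i \sqrt{420113} \approx 648.16 i$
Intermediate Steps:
$g = -109$ ($g = 9 - 118 = -109$)
$O{\left(k \right)} = - k^{2}$ ($O{\left(k \right)} = - k k = - k^{2}$)
$f{\left(v \right)} = - 64 v$ ($f{\left(v \right)} = - 8^{2} v = \left(-1\right) 64 v = - 64 v$)
$b = 117649$ ($b = \left(-109 - 234\right)^{2} = \left(-343\right)^{2} = 117649$)
$S = -537762$ ($S = -608994 - -71232 = -608994 + 71232 = -537762$)
$\sqrt{S + b} = \sqrt{-537762 + 117649} = \sqrt{-420113} = i \sqrt{420113}$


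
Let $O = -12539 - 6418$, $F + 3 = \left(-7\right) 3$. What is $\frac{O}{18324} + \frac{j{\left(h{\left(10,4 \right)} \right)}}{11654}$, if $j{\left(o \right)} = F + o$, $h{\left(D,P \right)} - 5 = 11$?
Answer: $- \frac{36845245}{35591316} \approx -1.0352$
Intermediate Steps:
$h{\left(D,P \right)} = 16$ ($h{\left(D,P \right)} = 5 + 11 = 16$)
$F = -24$ ($F = -3 - 21 = -24$)
$O = -18957$
$j{\left(o \right)} = -24 + o$
$\frac{O}{18324} + \frac{j{\left(h{\left(10,4 \right)} \right)}}{11654} = - \frac{18957}{18324} + \frac{-24 + 16}{11654} = \left(-18957\right) \frac{1}{18324} - \frac{4}{5827} = - \frac{6319}{6108} - \frac{4}{5827} = - \frac{36845245}{35591316}$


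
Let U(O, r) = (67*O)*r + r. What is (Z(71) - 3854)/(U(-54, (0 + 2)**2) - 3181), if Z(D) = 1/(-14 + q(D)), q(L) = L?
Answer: 219677/1005993 ≈ 0.21837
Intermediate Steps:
Z(D) = 1/(-14 + D)
U(O, r) = r + 67*O*r (U(O, r) = 67*O*r + r = r + 67*O*r)
(Z(71) - 3854)/(U(-54, (0 + 2)**2) - 3181) = (1/(-14 + 71) - 3854)/((0 + 2)**2*(1 + 67*(-54)) - 3181) = (1/57 - 3854)/(2**2*(1 - 3618) - 3181) = (1/57 - 3854)/(4*(-3617) - 3181) = -219677/(57*(-14468 - 3181)) = -219677/57/(-17649) = -219677/57*(-1/17649) = 219677/1005993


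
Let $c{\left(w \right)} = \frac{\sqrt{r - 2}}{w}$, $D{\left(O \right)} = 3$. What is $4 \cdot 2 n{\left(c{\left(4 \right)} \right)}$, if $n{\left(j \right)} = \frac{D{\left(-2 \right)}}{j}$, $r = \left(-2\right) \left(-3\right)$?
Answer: $48$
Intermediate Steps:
$r = 6$
$c{\left(w \right)} = \frac{2}{w}$ ($c{\left(w \right)} = \frac{\sqrt{6 - 2}}{w} = \frac{\sqrt{4}}{w} = \frac{2}{w}$)
$n{\left(j \right)} = \frac{3}{j}$
$4 \cdot 2 n{\left(c{\left(4 \right)} \right)} = 4 \cdot 2 \frac{3}{2 \cdot \frac{1}{4}} = 8 \frac{3}{2 \cdot \frac{1}{4}} = 8 \cdot 3 \frac{1}{\frac{1}{2}} = 8 \cdot 3 \cdot 2 = 8 \cdot 6 = 48$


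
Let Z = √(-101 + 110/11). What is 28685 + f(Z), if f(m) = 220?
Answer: 28905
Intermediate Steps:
Z = I*√91 (Z = √(-101 + 110*(1/11)) = √(-101 + 10) = √(-91) = I*√91 ≈ 9.5394*I)
28685 + f(Z) = 28685 + 220 = 28905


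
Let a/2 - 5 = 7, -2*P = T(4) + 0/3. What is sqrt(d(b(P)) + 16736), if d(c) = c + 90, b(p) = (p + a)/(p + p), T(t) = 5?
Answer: 7*sqrt(34330)/10 ≈ 129.70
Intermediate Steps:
P = -5/2 (P = -(5 + 0/3)/2 = -(5 + (1/3)*0)/2 = -(5 + 0)/2 = -1/2*5 = -5/2 ≈ -2.5000)
a = 24 (a = 10 + 2*7 = 10 + 14 = 24)
b(p) = (24 + p)/(2*p) (b(p) = (p + 24)/(p + p) = (24 + p)/((2*p)) = (24 + p)*(1/(2*p)) = (24 + p)/(2*p))
d(c) = 90 + c
sqrt(d(b(P)) + 16736) = sqrt((90 + (24 - 5/2)/(2*(-5/2))) + 16736) = sqrt((90 + (1/2)*(-2/5)*(43/2)) + 16736) = sqrt((90 - 43/10) + 16736) = sqrt(857/10 + 16736) = sqrt(168217/10) = 7*sqrt(34330)/10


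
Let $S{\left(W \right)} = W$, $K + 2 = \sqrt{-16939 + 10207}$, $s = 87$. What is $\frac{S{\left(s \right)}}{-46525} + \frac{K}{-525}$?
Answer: $\frac{379}{195405} - \frac{2 i \sqrt{187}}{175} \approx 0.0019396 - 0.15628 i$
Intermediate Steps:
$K = -2 + 6 i \sqrt{187}$ ($K = -2 + \sqrt{-16939 + 10207} = -2 + \sqrt{-6732} = -2 + 6 i \sqrt{187} \approx -2.0 + 82.049 i$)
$\frac{S{\left(s \right)}}{-46525} + \frac{K}{-525} = \frac{87}{-46525} + \frac{-2 + 6 i \sqrt{187}}{-525} = 87 \left(- \frac{1}{46525}\right) + \left(-2 + 6 i \sqrt{187}\right) \left(- \frac{1}{525}\right) = - \frac{87}{46525} + \left(\frac{2}{525} - \frac{2 i \sqrt{187}}{175}\right) = \frac{379}{195405} - \frac{2 i \sqrt{187}}{175}$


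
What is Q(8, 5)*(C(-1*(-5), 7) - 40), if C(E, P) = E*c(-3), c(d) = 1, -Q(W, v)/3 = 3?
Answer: 315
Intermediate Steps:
Q(W, v) = -9 (Q(W, v) = -3*3 = -9)
C(E, P) = E (C(E, P) = E*1 = E)
Q(8, 5)*(C(-1*(-5), 7) - 40) = -9*(-1*(-5) - 40) = -9*(5 - 40) = -9*(-35) = 315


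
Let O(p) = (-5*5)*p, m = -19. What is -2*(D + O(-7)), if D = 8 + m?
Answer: -328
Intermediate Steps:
O(p) = -25*p
D = -11 (D = 8 - 19 = -11)
-2*(D + O(-7)) = -2*(-11 - 25*(-7)) = -2*(-11 + 175) = -2*164 = -328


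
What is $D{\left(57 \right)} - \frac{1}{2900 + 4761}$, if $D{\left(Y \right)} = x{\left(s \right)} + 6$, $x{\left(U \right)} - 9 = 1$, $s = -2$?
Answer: $\frac{122575}{7661} \approx 16.0$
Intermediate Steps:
$x{\left(U \right)} = 10$ ($x{\left(U \right)} = 9 + 1 = 10$)
$D{\left(Y \right)} = 16$ ($D{\left(Y \right)} = 10 + 6 = 16$)
$D{\left(57 \right)} - \frac{1}{2900 + 4761} = 16 - \frac{1}{2900 + 4761} = 16 - \frac{1}{7661} = \frac{122575}{7661}$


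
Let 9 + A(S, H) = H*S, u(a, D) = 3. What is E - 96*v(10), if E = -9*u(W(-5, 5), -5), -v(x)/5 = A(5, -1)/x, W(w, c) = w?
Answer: -699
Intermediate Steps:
A(S, H) = -9 + H*S
v(x) = 70/x (v(x) = -5*(-9 - 1*5)/x = -5*(-9 - 5)/x = -(-70)/x = 70/x)
E = -27 (E = -9*3 = -27)
E - 96*v(10) = -27 - 6720/10 = -27 - 96*7 = -27 - 672 = -699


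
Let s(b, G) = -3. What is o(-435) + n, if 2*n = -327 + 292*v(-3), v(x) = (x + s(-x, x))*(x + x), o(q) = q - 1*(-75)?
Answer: 9465/2 ≈ 4732.5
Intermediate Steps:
o(q) = 75 + q (o(q) = q + 75 = 75 + q)
v(x) = 2*x*(-3 + x) (v(x) = (x - 3)*(x + x) = (-3 + x)*(2*x) = 2*x*(-3 + x))
n = 10185/2 (n = (-327 + 292*(2*(-3)*(-3 - 3)))/2 = (-327 + 292*(2*(-3)*(-6)))/2 = (-327 + 292*36)/2 = (-327 + 10512)/2 = (½)*10185 = 10185/2 ≈ 5092.5)
o(-435) + n = (75 - 435) + 10185/2 = -360 + 10185/2 = 9465/2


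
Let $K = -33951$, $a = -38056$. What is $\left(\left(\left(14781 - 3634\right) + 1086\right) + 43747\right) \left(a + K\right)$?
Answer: $-4030951860$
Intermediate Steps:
$\left(\left(\left(14781 - 3634\right) + 1086\right) + 43747\right) \left(a + K\right) = \left(\left(\left(14781 - 3634\right) + 1086\right) + 43747\right) \left(-38056 - 33951\right) = \left(\left(11147 + 1086\right) + 43747\right) \left(-72007\right) = \left(12233 + 43747\right) \left(-72007\right) = 55980 \left(-72007\right) = -4030951860$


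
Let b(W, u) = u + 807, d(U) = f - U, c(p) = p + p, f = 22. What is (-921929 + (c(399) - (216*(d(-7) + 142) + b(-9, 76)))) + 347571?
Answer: -611379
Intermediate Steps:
c(p) = 2*p
d(U) = 22 - U
b(W, u) = 807 + u
(-921929 + (c(399) - (216*(d(-7) + 142) + b(-9, 76)))) + 347571 = (-921929 + (2*399 - (216*((22 - 1*(-7)) + 142) + (807 + 76)))) + 347571 = (-921929 + (798 - (216*((22 + 7) + 142) + 883))) + 347571 = (-921929 + (798 - (216*(29 + 142) + 883))) + 347571 = (-921929 + (798 - (216*171 + 883))) + 347571 = (-921929 + (798 - (36936 + 883))) + 347571 = (-921929 + (798 - 1*37819)) + 347571 = (-921929 + (798 - 37819)) + 347571 = (-921929 - 37021) + 347571 = -958950 + 347571 = -611379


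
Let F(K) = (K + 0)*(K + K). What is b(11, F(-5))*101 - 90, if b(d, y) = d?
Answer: 1021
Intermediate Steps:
F(K) = 2*K² (F(K) = K*(2*K) = 2*K²)
b(11, F(-5))*101 - 90 = 11*101 - 90 = 1111 - 90 = 1021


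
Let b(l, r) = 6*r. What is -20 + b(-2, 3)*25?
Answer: 430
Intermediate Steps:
-20 + b(-2, 3)*25 = -20 + (6*3)*25 = -20 + 18*25 = -20 + 450 = 430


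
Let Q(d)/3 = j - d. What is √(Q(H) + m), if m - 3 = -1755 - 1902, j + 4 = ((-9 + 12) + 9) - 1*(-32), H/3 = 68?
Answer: I*√4146 ≈ 64.389*I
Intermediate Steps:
H = 204 (H = 3*68 = 204)
j = 40 (j = -4 + (((-9 + 12) + 9) - 1*(-32)) = -4 + ((3 + 9) + 32) = -4 + (12 + 32) = -4 + 44 = 40)
Q(d) = 120 - 3*d (Q(d) = 3*(40 - d) = 120 - 3*d)
m = -3654 (m = 3 + (-1755 - 1902) = 3 - 3657 = -3654)
√(Q(H) + m) = √((120 - 3*204) - 3654) = √((120 - 612) - 3654) = √(-492 - 3654) = √(-4146) = I*√4146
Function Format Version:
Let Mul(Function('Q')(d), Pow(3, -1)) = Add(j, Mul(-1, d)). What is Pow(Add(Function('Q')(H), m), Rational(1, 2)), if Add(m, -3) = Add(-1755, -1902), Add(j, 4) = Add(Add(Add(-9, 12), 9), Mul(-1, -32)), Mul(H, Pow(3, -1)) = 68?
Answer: Mul(I, Pow(4146, Rational(1, 2))) ≈ Mul(64.389, I)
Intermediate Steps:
H = 204 (H = Mul(3, 68) = 204)
j = 40 (j = Add(-4, Add(Add(Add(-9, 12), 9), Mul(-1, -32))) = Add(-4, Add(Add(3, 9), 32)) = Add(-4, Add(12, 32)) = Add(-4, 44) = 40)
Function('Q')(d) = Add(120, Mul(-3, d)) (Function('Q')(d) = Mul(3, Add(40, Mul(-1, d))) = Add(120, Mul(-3, d)))
m = -3654 (m = Add(3, Add(-1755, -1902)) = Add(3, -3657) = -3654)
Pow(Add(Function('Q')(H), m), Rational(1, 2)) = Pow(Add(Add(120, Mul(-3, 204)), -3654), Rational(1, 2)) = Pow(Add(Add(120, -612), -3654), Rational(1, 2)) = Pow(Add(-492, -3654), Rational(1, 2)) = Pow(-4146, Rational(1, 2)) = Mul(I, Pow(4146, Rational(1, 2)))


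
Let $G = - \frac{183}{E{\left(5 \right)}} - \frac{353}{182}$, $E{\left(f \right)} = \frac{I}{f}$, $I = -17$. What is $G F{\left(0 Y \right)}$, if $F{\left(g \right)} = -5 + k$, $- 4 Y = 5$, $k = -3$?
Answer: $- \frac{642116}{1547} \approx -415.07$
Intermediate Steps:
$E{\left(f \right)} = - \frac{17}{f}$
$Y = - \frac{5}{4}$ ($Y = \left(- \frac{1}{4}\right) 5 = - \frac{5}{4} \approx -1.25$)
$G = \frac{160529}{3094}$ ($G = - \frac{183}{\left(-17\right) \frac{1}{5}} - \frac{353}{182} = - \frac{183}{- \frac{17}{5}} - \frac{353}{182} = \left(-183\right) \left(- \frac{5}{17}\right) - \frac{353}{182} = \frac{915}{17} - \frac{353}{182} = \frac{160529}{3094} \approx 51.884$)
$F{\left(g \right)} = -8$ ($F{\left(g \right)} = -5 - 3 = -8$)
$G F{\left(0 Y \right)} = \frac{160529}{3094} \left(-8\right) = - \frac{642116}{1547}$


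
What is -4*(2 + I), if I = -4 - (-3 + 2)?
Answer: 4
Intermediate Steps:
I = -3 (I = -4 - 1*(-1) = -4 + 1 = -3)
-4*(2 + I) = -4*(2 - 3) = -4*(-1) = 4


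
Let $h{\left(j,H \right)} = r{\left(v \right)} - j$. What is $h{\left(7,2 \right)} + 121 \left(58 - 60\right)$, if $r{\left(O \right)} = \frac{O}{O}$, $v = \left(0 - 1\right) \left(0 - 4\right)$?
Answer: $-248$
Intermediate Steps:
$v = 4$ ($v = \left(-1\right) \left(-4\right) = 4$)
$r{\left(O \right)} = 1$
$h{\left(j,H \right)} = 1 - j$
$h{\left(7,2 \right)} + 121 \left(58 - 60\right) = \left(1 - 7\right) + 121 \left(58 - 60\right) = \left(1 - 7\right) + 121 \left(-2\right) = -6 - 242 = -248$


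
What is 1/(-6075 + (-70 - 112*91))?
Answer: -1/16337 ≈ -6.1211e-5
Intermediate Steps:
1/(-6075 + (-70 - 112*91)) = 1/(-6075 + (-70 - 10192)) = 1/(-6075 - 10262) = 1/(-16337) = -1/16337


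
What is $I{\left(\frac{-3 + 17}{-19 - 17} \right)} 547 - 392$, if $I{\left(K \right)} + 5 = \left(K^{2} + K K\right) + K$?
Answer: $- \frac{257116}{81} \approx -3174.3$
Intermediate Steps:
$I{\left(K \right)} = -5 + K + 2 K^{2}$ ($I{\left(K \right)} = -5 + \left(\left(K^{2} + K K\right) + K\right) = -5 + \left(\left(K^{2} + K^{2}\right) + K\right) = -5 + \left(2 K^{2} + K\right) = -5 + \left(K + 2 K^{2}\right) = -5 + K + 2 K^{2}$)
$I{\left(\frac{-3 + 17}{-19 - 17} \right)} 547 - 392 = \left(-5 + \frac{-3 + 17}{-19 - 17} + 2 \left(\frac{-3 + 17}{-19 - 17}\right)^{2}\right) 547 - 392 = \left(-5 + \frac{14}{-36} + 2 \left(\frac{14}{-36}\right)^{2}\right) 547 - 392 = \left(-5 + 14 \left(- \frac{1}{36}\right) + 2 \left(14 \left(- \frac{1}{36}\right)\right)^{2}\right) 547 - 392 = \left(-5 - \frac{7}{18} + 2 \left(- \frac{7}{18}\right)^{2}\right) 547 - 392 = \left(-5 - \frac{7}{18} + 2 \cdot \frac{49}{324}\right) 547 - 392 = \left(-5 - \frac{7}{18} + \frac{49}{162}\right) 547 - 392 = \left(- \frac{412}{81}\right) 547 - 392 = - \frac{225364}{81} - 392 = - \frac{257116}{81}$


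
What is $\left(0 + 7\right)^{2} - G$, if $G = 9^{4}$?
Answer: $-6512$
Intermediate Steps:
$G = 6561$
$\left(0 + 7\right)^{2} - G = \left(0 + 7\right)^{2} - 6561 = 7^{2} - 6561 = 49 - 6561 = -6512$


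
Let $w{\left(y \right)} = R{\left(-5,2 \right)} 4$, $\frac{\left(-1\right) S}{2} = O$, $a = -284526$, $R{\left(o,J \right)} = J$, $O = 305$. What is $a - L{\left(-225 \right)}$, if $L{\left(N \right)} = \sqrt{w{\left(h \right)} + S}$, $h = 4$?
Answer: $-284526 - i \sqrt{602} \approx -2.8453 \cdot 10^{5} - 24.536 i$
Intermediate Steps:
$S = -610$ ($S = \left(-2\right) 305 = -610$)
$w{\left(y \right)} = 8$ ($w{\left(y \right)} = 2 \cdot 4 = 8$)
$L{\left(N \right)} = i \sqrt{602}$ ($L{\left(N \right)} = \sqrt{8 - 610} = \sqrt{-602} = i \sqrt{602}$)
$a - L{\left(-225 \right)} = -284526 - i \sqrt{602}$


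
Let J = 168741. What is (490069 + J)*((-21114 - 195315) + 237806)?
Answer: 14083381370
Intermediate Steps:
(490069 + J)*((-21114 - 195315) + 237806) = (490069 + 168741)*((-21114 - 195315) + 237806) = 658810*(-216429 + 237806) = 658810*21377 = 14083381370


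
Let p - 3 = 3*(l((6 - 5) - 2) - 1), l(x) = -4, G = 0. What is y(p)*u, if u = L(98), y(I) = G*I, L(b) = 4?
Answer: 0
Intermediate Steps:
p = -12 (p = 3 + 3*(-4 - 1) = 3 + 3*(-5) = 3 - 15 = -12)
y(I) = 0 (y(I) = 0*I = 0)
u = 4
y(p)*u = 0*4 = 0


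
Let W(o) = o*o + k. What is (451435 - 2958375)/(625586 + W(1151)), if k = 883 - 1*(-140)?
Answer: -250694/195141 ≈ -1.2847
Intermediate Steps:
k = 1023 (k = 883 + 140 = 1023)
W(o) = 1023 + o**2 (W(o) = o*o + 1023 = o**2 + 1023 = 1023 + o**2)
(451435 - 2958375)/(625586 + W(1151)) = (451435 - 2958375)/(625586 + (1023 + 1151**2)) = -2506940/(625586 + (1023 + 1324801)) = -2506940/(625586 + 1325824) = -2506940/1951410 = -2506940*1/1951410 = -250694/195141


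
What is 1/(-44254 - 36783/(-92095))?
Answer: -92095/4075535347 ≈ -2.2597e-5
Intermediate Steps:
1/(-44254 - 36783/(-92095)) = 1/(-44254 - 36783*(-1/92095)) = 1/(-44254 + 36783/92095) = 1/(-4075535347/92095) = -92095/4075535347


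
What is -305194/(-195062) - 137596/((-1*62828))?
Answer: 5751809948/1531919417 ≈ 3.7546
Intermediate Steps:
-305194/(-195062) - 137596/((-1*62828)) = -305194*(-1/195062) - 137596/(-62828) = 152597/97531 - 137596*(-1/62828) = 152597/97531 + 34399/15707 = 5751809948/1531919417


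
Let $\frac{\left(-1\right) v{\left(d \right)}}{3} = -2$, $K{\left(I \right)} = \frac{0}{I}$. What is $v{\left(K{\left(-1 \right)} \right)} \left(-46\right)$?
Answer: $-276$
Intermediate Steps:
$K{\left(I \right)} = 0$
$v{\left(d \right)} = 6$ ($v{\left(d \right)} = \left(-3\right) \left(-2\right) = 6$)
$v{\left(K{\left(-1 \right)} \right)} \left(-46\right) = 6 \left(-46\right) = -276$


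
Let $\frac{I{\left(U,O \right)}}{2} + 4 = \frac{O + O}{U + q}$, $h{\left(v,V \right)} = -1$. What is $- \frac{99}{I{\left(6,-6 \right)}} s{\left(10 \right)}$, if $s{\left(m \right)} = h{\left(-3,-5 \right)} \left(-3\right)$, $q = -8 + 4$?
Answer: $\frac{297}{20} \approx 14.85$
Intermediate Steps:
$q = -4$
$s{\left(m \right)} = 3$ ($s{\left(m \right)} = \left(-1\right) \left(-3\right) = 3$)
$I{\left(U,O \right)} = -8 + \frac{4 O}{-4 + U}$ ($I{\left(U,O \right)} = -8 + 2 \frac{O + O}{U - 4} = -8 + 2 \frac{2 O}{-4 + U} = -8 + \frac{4 O}{-4 + U}$)
$- \frac{99}{I{\left(6,-6 \right)}} s{\left(10 \right)} = - \frac{99}{4 \frac{1}{-4 + 6} \left(8 - 6 - 12\right)} 3 = - \frac{99}{4 \cdot \frac{1}{2} \left(8 - 6 - 12\right)} 3 = - \frac{99}{4 \cdot \frac{1}{2} \left(-10\right)} 3 = - \frac{99}{-20} \cdot 3 = \left(-99\right) \left(- \frac{1}{20}\right) 3 = \frac{99}{20} \cdot 3 = \frac{297}{20}$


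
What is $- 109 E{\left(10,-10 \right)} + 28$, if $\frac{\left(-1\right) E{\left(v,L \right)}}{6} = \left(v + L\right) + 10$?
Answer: $6568$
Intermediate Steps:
$E{\left(v,L \right)} = -60 - 6 L - 6 v$ ($E{\left(v,L \right)} = - 6 \left(\left(v + L\right) + 10\right) = - 6 \left(\left(L + v\right) + 10\right) = - 6 \left(10 + L + v\right) = -60 - 6 L - 6 v$)
$- 109 E{\left(10,-10 \right)} + 28 = - 109 \left(-60 - -60 - 60\right) + 28 = - 109 \left(-60 + 60 - 60\right) + 28 = \left(-109\right) \left(-60\right) + 28 = 6540 + 28 = 6568$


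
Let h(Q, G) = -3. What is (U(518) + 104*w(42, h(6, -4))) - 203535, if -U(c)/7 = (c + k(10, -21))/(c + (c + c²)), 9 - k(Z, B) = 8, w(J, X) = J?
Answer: -7663946679/38480 ≈ -1.9917e+5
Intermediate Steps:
k(Z, B) = 1 (k(Z, B) = 9 - 1*8 = 9 - 8 = 1)
U(c) = -7*(1 + c)/(c² + 2*c) (U(c) = -7*(c + 1)/(c + (c + c²)) = -7*(1 + c)/(c² + 2*c))
(U(518) + 104*w(42, h(6, -4))) - 203535 = (7*(-1 - 1*518)/(518*(2 + 518)) + 104*42) - 203535 = (7*(1/518)*(-1 - 518)/520 + 4368) - 203535 = (7*(1/518)*(1/520)*(-519) + 4368) - 203535 = (-519/38480 + 4368) - 203535 = 168080121/38480 - 203535 = -7663946679/38480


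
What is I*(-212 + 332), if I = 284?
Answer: 34080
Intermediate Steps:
I*(-212 + 332) = 284*(-212 + 332) = 284*120 = 34080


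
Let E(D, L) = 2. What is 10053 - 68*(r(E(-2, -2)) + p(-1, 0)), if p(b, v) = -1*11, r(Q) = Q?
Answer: 10665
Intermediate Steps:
p(b, v) = -11
10053 - 68*(r(E(-2, -2)) + p(-1, 0)) = 10053 - 68*(2 - 11) = 10053 - 68*(-9) = 10053 + 612 = 10665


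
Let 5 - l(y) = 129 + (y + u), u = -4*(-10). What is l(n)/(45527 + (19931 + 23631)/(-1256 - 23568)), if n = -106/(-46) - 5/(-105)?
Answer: -997279376/272923662669 ≈ -0.0036541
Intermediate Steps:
u = 40
n = 1136/483 (n = -106*(-1/46) - 5*(-1/105) = 53/23 + 1/21 = 1136/483 ≈ 2.3520)
l(y) = -164 - y (l(y) = 5 - (129 + (y + 40)) = 5 - (129 + (40 + y)) = 5 - (169 + y) = 5 + (-169 - y) = -164 - y)
l(n)/(45527 + (19931 + 23631)/(-1256 - 23568)) = (-164 - 1*1136/483)/(45527 + (19931 + 23631)/(-1256 - 23568)) = (-164 - 1136/483)/(45527 + 43562/(-24824)) = -80348/(483*(45527 + 43562*(-1/24824))) = -80348/(483*(45527 - 21781/12412)) = -80348/(483*565059343/12412) = -80348/483*12412/565059343 = -997279376/272923662669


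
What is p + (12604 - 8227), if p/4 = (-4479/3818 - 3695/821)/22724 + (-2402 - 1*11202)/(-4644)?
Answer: 90734743584416209/20674551174498 ≈ 4388.7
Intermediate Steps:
p = 242233093638463/20674551174498 (p = 4*((-4479/3818 - 3695/821)/22724 + (-2402 - 1*11202)/(-4644)) = 4*((-4479*1/3818 - 3695*1/821)*(1/22724) + (-2402 - 11202)*(-1/4644)) = 4*((-4479/3818 - 3695/821)*(1/22724) - 13604*(-1/4644)) = 4*(-17784769/3134578*1/22724 + 3401/1161) = 4*(-17784769/71230150472 + 3401/1161) = 4*(242233093638463/82698204697992) = 242233093638463/20674551174498 ≈ 11.716)
p + (12604 - 8227) = 242233093638463/20674551174498 + (12604 - 8227) = 242233093638463/20674551174498 + 4377 = 90734743584416209/20674551174498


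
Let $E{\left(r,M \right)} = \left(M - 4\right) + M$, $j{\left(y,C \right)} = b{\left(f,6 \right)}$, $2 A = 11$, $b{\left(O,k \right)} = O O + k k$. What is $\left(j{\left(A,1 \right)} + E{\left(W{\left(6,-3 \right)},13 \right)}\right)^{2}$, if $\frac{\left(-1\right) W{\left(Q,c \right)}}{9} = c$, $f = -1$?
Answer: $3481$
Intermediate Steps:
$W{\left(Q,c \right)} = - 9 c$
$b{\left(O,k \right)} = O^{2} + k^{2}$
$A = \frac{11}{2}$ ($A = \frac{1}{2} \cdot 11 = \frac{11}{2} \approx 5.5$)
$j{\left(y,C \right)} = 37$ ($j{\left(y,C \right)} = \left(-1\right)^{2} + 6^{2} = 1 + 36 = 37$)
$E{\left(r,M \right)} = -4 + 2 M$ ($E{\left(r,M \right)} = \left(-4 + M\right) + M = -4 + 2 M$)
$\left(j{\left(A,1 \right)} + E{\left(W{\left(6,-3 \right)},13 \right)}\right)^{2} = \left(37 + \left(-4 + 2 \cdot 13\right)\right)^{2} = \left(37 + \left(-4 + 26\right)\right)^{2} = \left(37 + 22\right)^{2} = 59^{2} = 3481$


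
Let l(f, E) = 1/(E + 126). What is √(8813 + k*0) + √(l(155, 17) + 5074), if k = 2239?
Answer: √8813 + √103758369/143 ≈ 165.11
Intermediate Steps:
l(f, E) = 1/(126 + E)
√(8813 + k*0) + √(l(155, 17) + 5074) = √(8813 + 2239*0) + √(1/(126 + 17) + 5074) = √(8813 + 0) + √(1/143 + 5074) = √8813 + √(1/143 + 5074) = √8813 + √(725583/143) = √8813 + √103758369/143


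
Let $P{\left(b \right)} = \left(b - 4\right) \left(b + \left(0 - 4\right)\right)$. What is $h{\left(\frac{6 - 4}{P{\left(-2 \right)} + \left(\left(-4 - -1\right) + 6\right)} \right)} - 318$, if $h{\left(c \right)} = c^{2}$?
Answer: $- \frac{483674}{1521} \approx -318.0$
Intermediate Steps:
$P{\left(b \right)} = \left(-4 + b\right)^{2}$ ($P{\left(b \right)} = \left(-4 + b\right) \left(b + \left(0 - 4\right)\right) = \left(-4 + b\right) \left(b - 4\right) = \left(-4 + b\right) \left(-4 + b\right) = \left(-4 + b\right)^{2}$)
$h{\left(\frac{6 - 4}{P{\left(-2 \right)} + \left(\left(-4 - -1\right) + 6\right)} \right)} - 318 = \left(\frac{6 - 4}{\left(-4 - 2\right)^{2} + \left(\left(-4 - -1\right) + 6\right)}\right)^{2} - 318 = \left(\frac{2}{\left(-6\right)^{2} + \left(\left(-4 + 1\right) + 6\right)}\right)^{2} - 318 = \left(\frac{2}{36 + \left(-3 + 6\right)}\right)^{2} - 318 = \left(\frac{2}{36 + 3}\right)^{2} - 318 = \left(\frac{2}{39}\right)^{2} - 318 = \frac{4}{1521} - 318 = - \frac{483674}{1521}$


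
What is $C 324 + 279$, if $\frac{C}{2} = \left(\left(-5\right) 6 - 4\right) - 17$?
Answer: $-32769$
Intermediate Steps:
$C = -102$ ($C = 2 \left(\left(\left(-5\right) 6 - 4\right) - 17\right) = 2 \left(\left(-30 - 4\right) - 17\right) = 2 \left(-34 - 17\right) = 2 \left(-51\right) = -102$)
$C 324 + 279 = \left(-102\right) 324 + 279 = -33048 + 279 = -32769$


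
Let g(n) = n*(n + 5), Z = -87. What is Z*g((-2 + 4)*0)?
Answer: 0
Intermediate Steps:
g(n) = n*(5 + n)
Z*g((-2 + 4)*0) = -87*(-2 + 4)*0*(5 + (-2 + 4)*0) = -87*2*0*(5 + 2*0) = -0*(5 + 0) = -0*5 = -87*0 = 0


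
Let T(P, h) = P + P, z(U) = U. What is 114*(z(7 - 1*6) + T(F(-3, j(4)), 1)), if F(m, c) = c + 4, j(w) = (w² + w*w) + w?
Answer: 9234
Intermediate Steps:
j(w) = w + 2*w² (j(w) = (w² + w²) + w = 2*w² + w = w + 2*w²)
F(m, c) = 4 + c
T(P, h) = 2*P
114*(z(7 - 1*6) + T(F(-3, j(4)), 1)) = 114*((7 - 1*6) + 2*(4 + 4*(1 + 2*4))) = 114*((7 - 6) + 2*(4 + 4*(1 + 8))) = 114*(1 + 2*(4 + 4*9)) = 114*(1 + 2*(4 + 36)) = 114*(1 + 2*40) = 114*(1 + 80) = 114*81 = 9234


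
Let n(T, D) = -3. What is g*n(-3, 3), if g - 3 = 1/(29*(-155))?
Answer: -40452/4495 ≈ -8.9993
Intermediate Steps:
g = 13484/4495 (g = 3 + 1/(29*(-155)) = 3 + 1/(-4495) = 3 - 1/4495 = 13484/4495 ≈ 2.9998)
g*n(-3, 3) = (13484/4495)*(-3) = -40452/4495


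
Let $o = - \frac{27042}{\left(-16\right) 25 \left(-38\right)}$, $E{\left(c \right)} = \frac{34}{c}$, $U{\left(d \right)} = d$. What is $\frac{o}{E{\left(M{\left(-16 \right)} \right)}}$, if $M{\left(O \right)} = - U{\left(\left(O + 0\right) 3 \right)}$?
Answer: $- \frac{40563}{16150} \approx -2.5116$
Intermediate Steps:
$M{\left(O \right)} = - 3 O$ ($M{\left(O \right)} = - \left(O + 0\right) 3 = - O 3 = - 3 O$)
$o = - \frac{13521}{7600}$ ($o = - \frac{27042}{\left(-400\right) \left(-38\right)} = - \frac{27042}{15200} = \left(-27042\right) \frac{1}{15200} = - \frac{13521}{7600} \approx -1.7791$)
$\frac{o}{E{\left(M{\left(-16 \right)} \right)}} = - \frac{13521}{7600 \frac{34}{\left(-3\right) \left(-16\right)}} = - \frac{13521}{7600 \cdot \frac{34}{48}} = - \frac{13521}{7600 \cdot 34 \cdot \frac{1}{48}} = - \frac{13521}{7600 \cdot \frac{17}{24}} = \left(- \frac{13521}{7600}\right) \frac{24}{17} = - \frac{40563}{16150}$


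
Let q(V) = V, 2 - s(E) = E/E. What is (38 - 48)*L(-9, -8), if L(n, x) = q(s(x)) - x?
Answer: -90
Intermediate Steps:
s(E) = 1 (s(E) = 2 - E/E = 2 - 1*1 = 2 - 1 = 1)
L(n, x) = 1 - x
(38 - 48)*L(-9, -8) = (38 - 48)*(1 - 1*(-8)) = -10*(1 + 8) = -10*9 = -90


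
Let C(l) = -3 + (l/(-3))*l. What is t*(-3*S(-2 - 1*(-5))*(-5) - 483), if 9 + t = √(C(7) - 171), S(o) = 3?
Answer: 3942 - 146*I*√1713 ≈ 3942.0 - 6042.7*I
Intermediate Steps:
C(l) = -3 - l²/3 (C(l) = -3 + (l*(-⅓))*l = -3 + (-l/3)*l = -3 - l²/3)
t = -9 + I*√1713/3 (t = -9 + √((-3 - ⅓*7²) - 171) = -9 + √((-3 - ⅓*49) - 171) = -9 + √((-3 - 49/3) - 171) = -9 + √(-58/3 - 171) = -9 + √(-571/3) = -9 + I*√1713/3 ≈ -9.0 + 13.796*I)
t*(-3*S(-2 - 1*(-5))*(-5) - 483) = (-9 + I*√1713/3)*(-3*3*(-5) - 483) = (-9 + I*√1713/3)*(-9*(-5) - 483) = (-9 + I*√1713/3)*(45 - 483) = (-9 + I*√1713/3)*(-438) = 3942 - 146*I*√1713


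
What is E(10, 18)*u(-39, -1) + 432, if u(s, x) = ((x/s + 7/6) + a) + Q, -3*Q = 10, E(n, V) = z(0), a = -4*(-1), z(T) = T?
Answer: 432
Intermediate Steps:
a = 4
E(n, V) = 0
Q = -10/3 (Q = -⅓*10 = -10/3 ≈ -3.3333)
u(s, x) = 11/6 + x/s (u(s, x) = ((x/s + 7/6) + 4) - 10/3 = ((7/6 + x/s) + 4) - 10/3 = (31/6 + x/s) - 10/3 = 11/6 + x/s)
E(10, 18)*u(-39, -1) + 432 = 0*(11/6 - 1/(-39)) + 432 = 0*(11/6 - 1*(-1/39)) + 432 = 0*(11/6 + 1/39) + 432 = 0*(145/78) + 432 = 0 + 432 = 432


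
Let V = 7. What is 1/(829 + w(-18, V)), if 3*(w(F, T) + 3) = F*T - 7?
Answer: 3/2345 ≈ 0.0012793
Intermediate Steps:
w(F, T) = -16/3 + F*T/3 (w(F, T) = -3 + (F*T - 7)/3 = -3 + (-7 + F*T)/3 = -3 + (-7/3 + F*T/3) = -16/3 + F*T/3)
1/(829 + w(-18, V)) = 1/(829 + (-16/3 + (⅓)*(-18)*7)) = 1/(829 + (-16/3 - 42)) = 1/(829 - 142/3) = 1/(2345/3) = 3/2345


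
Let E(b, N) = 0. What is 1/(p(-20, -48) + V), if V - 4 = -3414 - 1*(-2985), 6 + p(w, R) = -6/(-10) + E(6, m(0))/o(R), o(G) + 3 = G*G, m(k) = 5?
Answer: -5/2152 ≈ -0.0023234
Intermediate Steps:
o(G) = -3 + G² (o(G) = -3 + G*G = -3 + G²)
p(w, R) = -27/5 (p(w, R) = -6 + (-6/(-10) + 0/(-3 + R²)) = -6 + (-6*(-⅒) + 0) = -6 + (⅗ + 0) = -6 + ⅗ = -27/5)
V = -425 (V = 4 + (-3414 - 1*(-2985)) = 4 + (-3414 + 2985) = 4 - 429 = -425)
1/(p(-20, -48) + V) = 1/(-27/5 - 425) = 1/(-2152/5) = -5/2152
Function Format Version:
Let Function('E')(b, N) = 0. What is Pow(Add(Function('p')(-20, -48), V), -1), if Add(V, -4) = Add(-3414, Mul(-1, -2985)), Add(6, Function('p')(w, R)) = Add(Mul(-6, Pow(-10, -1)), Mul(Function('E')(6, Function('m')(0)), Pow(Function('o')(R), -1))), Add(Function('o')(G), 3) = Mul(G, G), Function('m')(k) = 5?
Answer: Rational(-5, 2152) ≈ -0.0023234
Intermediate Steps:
Function('o')(G) = Add(-3, Pow(G, 2)) (Function('o')(G) = Add(-3, Mul(G, G)) = Add(-3, Pow(G, 2)))
Function('p')(w, R) = Rational(-27, 5) (Function('p')(w, R) = Add(-6, Add(Mul(-6, Pow(-10, -1)), Mul(0, Pow(Add(-3, Pow(R, 2)), -1)))) = Add(-6, Add(Mul(-6, Rational(-1, 10)), 0)) = Add(-6, Add(Rational(3, 5), 0)) = Add(-6, Rational(3, 5)) = Rational(-27, 5))
V = -425 (V = Add(4, Add(-3414, Mul(-1, -2985))) = Add(4, Add(-3414, 2985)) = Add(4, -429) = -425)
Pow(Add(Function('p')(-20, -48), V), -1) = Pow(Add(Rational(-27, 5), -425), -1) = Pow(Rational(-2152, 5), -1) = Rational(-5, 2152)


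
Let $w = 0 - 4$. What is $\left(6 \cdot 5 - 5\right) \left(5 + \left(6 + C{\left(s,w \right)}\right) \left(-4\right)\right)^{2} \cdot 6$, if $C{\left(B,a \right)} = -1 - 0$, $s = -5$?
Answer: $33750$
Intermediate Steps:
$w = -4$ ($w = 0 - 4 = -4$)
$C{\left(B,a \right)} = -1$ ($C{\left(B,a \right)} = -1 + 0 = -1$)
$\left(6 \cdot 5 - 5\right) \left(5 + \left(6 + C{\left(s,w \right)}\right) \left(-4\right)\right)^{2} \cdot 6 = \left(6 \cdot 5 - 5\right) \left(5 + \left(6 - 1\right) \left(-4\right)\right)^{2} \cdot 6 = \left(30 - 5\right) \left(5 + 5 \left(-4\right)\right)^{2} \cdot 6 = 25 \left(5 - 20\right)^{2} \cdot 6 = 25 \left(-15\right)^{2} \cdot 6 = 25 \cdot 225 \cdot 6 = 5625 \cdot 6 = 33750$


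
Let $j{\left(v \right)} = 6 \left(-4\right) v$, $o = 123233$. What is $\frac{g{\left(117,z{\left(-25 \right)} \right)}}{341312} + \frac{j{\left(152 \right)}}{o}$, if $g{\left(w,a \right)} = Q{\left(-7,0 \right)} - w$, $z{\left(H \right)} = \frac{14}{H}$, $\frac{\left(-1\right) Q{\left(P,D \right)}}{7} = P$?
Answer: $- \frac{313371505}{10515225424} \approx -0.029802$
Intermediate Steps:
$Q{\left(P,D \right)} = - 7 P$
$j{\left(v \right)} = - 24 v$
$g{\left(w,a \right)} = 49 - w$ ($g{\left(w,a \right)} = \left(-7\right) \left(-7\right) - w = 49 - w$)
$\frac{g{\left(117,z{\left(-25 \right)} \right)}}{341312} + \frac{j{\left(152 \right)}}{o} = \frac{49 - 117}{341312} + \frac{\left(-24\right) 152}{123233} = \left(49 - 117\right) \frac{1}{341312} - \frac{3648}{123233} = \left(-68\right) \frac{1}{341312} - \frac{3648}{123233} = - \frac{17}{85328} - \frac{3648}{123233} = - \frac{313371505}{10515225424}$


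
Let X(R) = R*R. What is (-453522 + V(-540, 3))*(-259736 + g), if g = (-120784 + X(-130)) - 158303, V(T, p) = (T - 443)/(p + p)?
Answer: 1420734427145/6 ≈ 2.3679e+11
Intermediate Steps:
V(T, p) = (-443 + T)/(2*p) (V(T, p) = (-443 + T)/((2*p)) = (-443 + T)*(1/(2*p)) = (-443 + T)/(2*p))
X(R) = R²
g = -262187 (g = (-120784 + (-130)²) - 158303 = (-120784 + 16900) - 158303 = -103884 - 158303 = -262187)
(-453522 + V(-540, 3))*(-259736 + g) = (-453522 + (½)*(-443 - 540)/3)*(-259736 - 262187) = (-453522 + (½)*(⅓)*(-983))*(-521923) = (-453522 - 983/6)*(-521923) = -2722115/6*(-521923) = 1420734427145/6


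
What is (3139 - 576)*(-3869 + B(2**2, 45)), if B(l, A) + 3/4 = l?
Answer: -39631669/4 ≈ -9.9079e+6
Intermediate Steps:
B(l, A) = -3/4 + l
(3139 - 576)*(-3869 + B(2**2, 45)) = (3139 - 576)*(-3869 + (-3/4 + 2**2)) = 2563*(-3869 + (-3/4 + 4)) = 2563*(-3869 + 13/4) = 2563*(-15463/4) = -39631669/4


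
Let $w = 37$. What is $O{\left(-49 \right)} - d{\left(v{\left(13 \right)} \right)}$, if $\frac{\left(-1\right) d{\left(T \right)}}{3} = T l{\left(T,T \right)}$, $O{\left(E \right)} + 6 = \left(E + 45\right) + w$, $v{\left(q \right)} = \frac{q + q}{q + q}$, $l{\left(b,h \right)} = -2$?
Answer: $21$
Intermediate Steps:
$v{\left(q \right)} = 1$ ($v{\left(q \right)} = \frac{2 q}{2 q} = 2 q \frac{1}{2 q} = 1$)
$O{\left(E \right)} = 76 + E$ ($O{\left(E \right)} = -6 + \left(\left(E + 45\right) + 37\right) = -6 + \left(\left(45 + E\right) + 37\right) = -6 + \left(82 + E\right) = 76 + E$)
$d{\left(T \right)} = 6 T$ ($d{\left(T \right)} = - 3 T \left(-2\right) = - 3 \left(- 2 T\right) = 6 T$)
$O{\left(-49 \right)} - d{\left(v{\left(13 \right)} \right)} = \left(76 - 49\right) - 6 \cdot 1 = 27 - 6 = 21$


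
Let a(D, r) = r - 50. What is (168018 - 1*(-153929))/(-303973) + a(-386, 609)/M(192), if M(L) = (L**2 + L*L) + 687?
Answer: -23787765098/22620150795 ≈ -1.0516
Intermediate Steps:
M(L) = 687 + 2*L**2 (M(L) = (L**2 + L**2) + 687 = 2*L**2 + 687 = 687 + 2*L**2)
a(D, r) = -50 + r
(168018 - 1*(-153929))/(-303973) + a(-386, 609)/M(192) = (168018 - 1*(-153929))/(-303973) + (-50 + 609)/(687 + 2*192**2) = (168018 + 153929)*(-1/303973) + 559/(687 + 2*36864) = 321947*(-1/303973) + 559/(687 + 73728) = -321947/303973 + 559/74415 = -23787765098/22620150795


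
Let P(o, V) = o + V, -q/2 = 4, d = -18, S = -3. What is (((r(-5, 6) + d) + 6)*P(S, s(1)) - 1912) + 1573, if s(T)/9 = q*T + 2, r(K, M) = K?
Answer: 630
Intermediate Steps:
q = -8 (q = -2*4 = -8)
s(T) = 18 - 72*T (s(T) = 9*(-8*T + 2) = 9*(2 - 8*T) = 18 - 72*T)
P(o, V) = V + o
(((r(-5, 6) + d) + 6)*P(S, s(1)) - 1912) + 1573 = (((-5 - 18) + 6)*((18 - 72*1) - 3) - 1912) + 1573 = ((-23 + 6)*((18 - 72) - 3) - 1912) + 1573 = (-17*(-54 - 3) - 1912) + 1573 = (-17*(-57) - 1912) + 1573 = (969 - 1912) + 1573 = -943 + 1573 = 630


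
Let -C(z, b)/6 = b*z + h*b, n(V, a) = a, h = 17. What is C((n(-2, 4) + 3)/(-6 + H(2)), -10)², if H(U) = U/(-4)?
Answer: 154256400/169 ≈ 9.1276e+5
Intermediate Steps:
H(U) = -U/4 (H(U) = U*(-¼) = -U/4)
C(z, b) = -102*b - 6*b*z (C(z, b) = -6*(b*z + 17*b) = -6*(17*b + b*z) = -102*b - 6*b*z)
C((n(-2, 4) + 3)/(-6 + H(2)), -10)² = (-6*(-10)*(17 + (4 + 3)/(-6 - ¼*2)))² = (-6*(-10)*(17 + 7/(-6 - ½)))² = (-6*(-10)*(17 + 7/(-13/2)))² = (-6*(-10)*(17 + 7*(-2/13)))² = (-6*(-10)*(17 - 14/13))² = (-6*(-10)*207/13)² = (12420/13)² = 154256400/169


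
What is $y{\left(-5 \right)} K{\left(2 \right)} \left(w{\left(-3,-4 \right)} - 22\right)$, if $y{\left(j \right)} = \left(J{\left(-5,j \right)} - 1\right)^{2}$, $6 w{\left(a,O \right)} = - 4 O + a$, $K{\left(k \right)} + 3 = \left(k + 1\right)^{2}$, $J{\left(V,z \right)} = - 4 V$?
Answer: $-42959$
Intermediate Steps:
$K{\left(k \right)} = -3 + \left(1 + k\right)^{2}$ ($K{\left(k \right)} = -3 + \left(k + 1\right)^{2} = -3 + \left(1 + k\right)^{2}$)
$w{\left(a,O \right)} = - \frac{2 O}{3} + \frac{a}{6}$ ($w{\left(a,O \right)} = \frac{- 4 O + a}{6} = \frac{a - 4 O}{6} = - \frac{2 O}{3} + \frac{a}{6}$)
$y{\left(j \right)} = 361$ ($y{\left(j \right)} = \left(\left(-4\right) \left(-5\right) - 1\right)^{2} = \left(20 - 1\right)^{2} = 19^{2} = 361$)
$y{\left(-5 \right)} K{\left(2 \right)} \left(w{\left(-3,-4 \right)} - 22\right) = 361 \left(-3 + \left(1 + 2\right)^{2}\right) \left(\left(\left(- \frac{2}{3}\right) \left(-4\right) + \frac{1}{6} \left(-3\right)\right) - 22\right) = 361 \left(-3 + 3^{2}\right) \left(\left(\frac{8}{3} - \frac{1}{2}\right) - 22\right) = 361 \left(-3 + 9\right) \left(\frac{13}{6} - 22\right) = 361 \cdot 6 \left(- \frac{119}{6}\right) = 2166 \left(- \frac{119}{6}\right) = -42959$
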